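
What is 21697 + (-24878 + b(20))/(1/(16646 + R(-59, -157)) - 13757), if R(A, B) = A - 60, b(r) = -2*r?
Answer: 2466741894286/113680969 ≈ 21699.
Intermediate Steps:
R(A, B) = -60 + A
21697 + (-24878 + b(20))/(1/(16646 + R(-59, -157)) - 13757) = 21697 + (-24878 - 2*20)/(1/(16646 + (-60 - 59)) - 13757) = 21697 + (-24878 - 40)/(1/(16646 - 119) - 13757) = 21697 - 24918/(1/16527 - 13757) = 21697 - 24918/(-227361938/16527) = 21697 - 24918*(-16527/227361938) = 21697 + 205909893/113680969 = 2466741894286/113680969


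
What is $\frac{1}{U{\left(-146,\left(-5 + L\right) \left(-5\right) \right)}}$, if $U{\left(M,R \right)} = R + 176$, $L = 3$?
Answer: $\frac{1}{186} \approx 0.0053763$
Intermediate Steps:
$U{\left(M,R \right)} = 176 + R$
$\frac{1}{U{\left(-146,\left(-5 + L\right) \left(-5\right) \right)}} = \frac{1}{176 + \left(-5 + 3\right) \left(-5\right)} = \frac{1}{176 - -10} = \frac{1}{176 + 10} = \frac{1}{186}$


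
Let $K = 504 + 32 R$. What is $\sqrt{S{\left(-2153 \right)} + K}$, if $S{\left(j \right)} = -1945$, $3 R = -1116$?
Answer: $i \sqrt{13345} \approx 115.52 i$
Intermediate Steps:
$R = -372$ ($R = \frac{1}{3} \left(-1116\right) = -372$)
$K = -11400$ ($K = 504 + 32 \left(-372\right) = 504 - 11904 = -11400$)
$\sqrt{S{\left(-2153 \right)} + K} = \sqrt{-1945 - 11400} = \sqrt{-13345} = i \sqrt{13345}$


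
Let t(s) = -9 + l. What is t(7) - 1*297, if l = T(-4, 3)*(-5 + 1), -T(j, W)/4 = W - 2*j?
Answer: -130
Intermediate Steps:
T(j, W) = -4*W + 8*j (T(j, W) = -4*(W - 2*j) = -4*W + 8*j)
l = 176 (l = (-4*3 + 8*(-4))*(-5 + 1) = (-12 - 32)*(-4) = -44*(-4) = 176)
t(s) = 167 (t(s) = -9 + 176 = 167)
t(7) - 1*297 = 167 - 1*297 = 167 - 297 = -130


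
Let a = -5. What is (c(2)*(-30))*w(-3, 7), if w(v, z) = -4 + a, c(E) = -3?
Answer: -810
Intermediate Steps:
w(v, z) = -9 (w(v, z) = -4 - 5 = -9)
(c(2)*(-30))*w(-3, 7) = -3*(-30)*(-9) = 90*(-9) = -810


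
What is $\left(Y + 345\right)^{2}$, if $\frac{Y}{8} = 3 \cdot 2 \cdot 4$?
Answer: $288369$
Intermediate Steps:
$Y = 192$ ($Y = 8 \cdot 3 \cdot 2 \cdot 4 = 8 \cdot 6 \cdot 4 = 8 \cdot 24 = 192$)
$\left(Y + 345\right)^{2} = \left(192 + 345\right)^{2} = 537^{2} = 288369$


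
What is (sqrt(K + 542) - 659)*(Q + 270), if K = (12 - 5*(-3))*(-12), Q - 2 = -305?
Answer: 21747 - 33*sqrt(218) ≈ 21260.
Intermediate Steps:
Q = -303 (Q = 2 - 305 = -303)
K = -324 (K = (12 + 15)*(-12) = 27*(-12) = -324)
(sqrt(K + 542) - 659)*(Q + 270) = (sqrt(-324 + 542) - 659)*(-303 + 270) = (sqrt(218) - 659)*(-33) = (-659 + sqrt(218))*(-33) = 21747 - 33*sqrt(218)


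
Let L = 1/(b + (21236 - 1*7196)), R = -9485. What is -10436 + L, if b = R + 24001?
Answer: -298010415/28556 ≈ -10436.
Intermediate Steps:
b = 14516 (b = -9485 + 24001 = 14516)
L = 1/28556 (L = 1/(14516 + (21236 - 1*7196)) = 1/(14516 + (21236 - 7196)) = 1/(14516 + 14040) = 1/28556 ≈ 3.5019e-5)
-10436 + L = -10436 + 1/28556 = -298010415/28556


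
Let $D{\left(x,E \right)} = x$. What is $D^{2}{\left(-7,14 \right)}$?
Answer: $49$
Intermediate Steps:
$D^{2}{\left(-7,14 \right)} = \left(-7\right)^{2} = 49$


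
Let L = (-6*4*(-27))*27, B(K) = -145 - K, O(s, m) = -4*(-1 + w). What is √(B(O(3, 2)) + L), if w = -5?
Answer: √17327 ≈ 131.63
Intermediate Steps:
O(s, m) = 24 (O(s, m) = -4*(-1 - 5) = -4*(-6) = 24)
L = 17496 (L = -24*(-27)*27 = 648*27 = 17496)
√(B(O(3, 2)) + L) = √((-145 - 1*24) + 17496) = √((-145 - 24) + 17496) = √(-169 + 17496) = √17327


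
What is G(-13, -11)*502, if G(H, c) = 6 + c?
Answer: -2510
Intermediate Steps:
G(-13, -11)*502 = (6 - 11)*502 = -5*502 = -2510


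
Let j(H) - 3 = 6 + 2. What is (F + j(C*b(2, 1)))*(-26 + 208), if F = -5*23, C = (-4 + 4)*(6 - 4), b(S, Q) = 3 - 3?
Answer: -18928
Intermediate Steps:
b(S, Q) = 0
C = 0 (C = 0*2 = 0)
j(H) = 11 (j(H) = 3 + (6 + 2) = 3 + 8 = 11)
F = -115
(F + j(C*b(2, 1)))*(-26 + 208) = (-115 + 11)*(-26 + 208) = -104*182 = -18928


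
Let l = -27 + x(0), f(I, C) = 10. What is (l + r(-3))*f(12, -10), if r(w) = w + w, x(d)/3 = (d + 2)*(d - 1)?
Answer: -390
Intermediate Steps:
x(d) = 3*(-1 + d)*(2 + d) (x(d) = 3*((d + 2)*(d - 1)) = 3*((2 + d)*(-1 + d)) = 3*((-1 + d)*(2 + d)) = 3*(-1 + d)*(2 + d))
r(w) = 2*w
l = -33 (l = -27 + (-6 + 3*0 + 3*0**2) = -27 + (-6 + 0 + 3*0) = -27 + (-6 + 0 + 0) = -27 - 6 = -33)
(l + r(-3))*f(12, -10) = (-33 + 2*(-3))*10 = (-33 - 6)*10 = -39*10 = -390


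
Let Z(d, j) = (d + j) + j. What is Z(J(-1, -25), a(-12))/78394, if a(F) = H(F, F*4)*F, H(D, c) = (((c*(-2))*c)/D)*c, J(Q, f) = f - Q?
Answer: 221172/39197 ≈ 5.6426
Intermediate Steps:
H(D, c) = -2*c³/D (H(D, c) = (((-2*c)*c)/D)*c = ((-2*c²)/D)*c = (-2*c²/D)*c = -2*c³/D)
a(F) = -128*F³ (a(F) = (-2*(F*4)³/F)*F = (-2*(4*F)³/F)*F = (-2*64*F³/F)*F = (-128*F²)*F = -128*F³)
Z(d, j) = d + 2*j
Z(J(-1, -25), a(-12))/78394 = ((-25 - 1*(-1)) + 2*(-128*(-12)³))/78394 = ((-25 + 1) + 2*(-128*(-1728)))*(1/78394) = (-24 + 2*221184)*(1/78394) = (-24 + 442368)*(1/78394) = 442344*(1/78394) = 221172/39197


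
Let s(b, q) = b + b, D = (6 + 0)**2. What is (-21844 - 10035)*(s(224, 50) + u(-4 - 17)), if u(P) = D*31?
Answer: -49858756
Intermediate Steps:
D = 36 (D = 6**2 = 36)
s(b, q) = 2*b
u(P) = 1116 (u(P) = 36*31 = 1116)
(-21844 - 10035)*(s(224, 50) + u(-4 - 17)) = (-21844 - 10035)*(2*224 + 1116) = -31879*(448 + 1116) = -31879*1564 = -49858756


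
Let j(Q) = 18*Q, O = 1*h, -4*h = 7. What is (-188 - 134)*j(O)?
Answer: 10143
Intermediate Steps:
h = -7/4 (h = -¼*7 = -7/4 ≈ -1.7500)
O = -7/4 (O = 1*(-7/4) = -7/4 ≈ -1.7500)
(-188 - 134)*j(O) = (-188 - 134)*(18*(-7/4)) = -322*(-63/2) = 10143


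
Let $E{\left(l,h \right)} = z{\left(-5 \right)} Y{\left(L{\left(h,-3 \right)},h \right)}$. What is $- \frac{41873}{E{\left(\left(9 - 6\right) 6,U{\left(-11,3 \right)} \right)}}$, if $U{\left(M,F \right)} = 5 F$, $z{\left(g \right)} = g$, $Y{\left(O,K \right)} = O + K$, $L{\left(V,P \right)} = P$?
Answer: $\frac{41873}{60} \approx 697.88$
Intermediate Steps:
$Y{\left(O,K \right)} = K + O$
$E{\left(l,h \right)} = 15 - 5 h$ ($E{\left(l,h \right)} = - 5 \left(h - 3\right) = - 5 \left(-3 + h\right) = 15 - 5 h$)
$- \frac{41873}{E{\left(\left(9 - 6\right) 6,U{\left(-11,3 \right)} \right)}} = - \frac{41873}{15 - 5 \cdot 5 \cdot 3} = - \frac{41873}{15 - 75} = - \frac{41873}{-60} = \left(-41873\right) \left(- \frac{1}{60}\right) = \frac{41873}{60}$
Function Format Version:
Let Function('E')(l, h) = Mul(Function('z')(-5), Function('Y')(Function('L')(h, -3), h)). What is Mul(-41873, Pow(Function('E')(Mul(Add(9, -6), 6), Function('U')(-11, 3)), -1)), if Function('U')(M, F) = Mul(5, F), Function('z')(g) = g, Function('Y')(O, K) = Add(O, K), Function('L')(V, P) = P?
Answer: Rational(41873, 60) ≈ 697.88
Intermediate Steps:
Function('Y')(O, K) = Add(K, O)
Function('E')(l, h) = Add(15, Mul(-5, h)) (Function('E')(l, h) = Mul(-5, Add(h, -3)) = Mul(-5, Add(-3, h)) = Add(15, Mul(-5, h)))
Mul(-41873, Pow(Function('E')(Mul(Add(9, -6), 6), Function('U')(-11, 3)), -1)) = Mul(-41873, Pow(Add(15, Mul(-5, Mul(5, 3))), -1)) = Mul(-41873, Pow(Add(15, Mul(-5, 15)), -1)) = Mul(-41873, Pow(Add(15, -75), -1)) = Mul(-41873, Pow(-60, -1)) = Mul(-41873, Rational(-1, 60)) = Rational(41873, 60)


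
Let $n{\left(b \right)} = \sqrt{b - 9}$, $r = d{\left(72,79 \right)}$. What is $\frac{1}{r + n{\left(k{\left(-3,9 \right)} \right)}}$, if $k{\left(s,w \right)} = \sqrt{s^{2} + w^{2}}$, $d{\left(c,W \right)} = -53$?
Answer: $- \frac{1}{53 - \sqrt{-9 + 3 \sqrt{10}}} \approx -0.01912$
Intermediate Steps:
$r = -53$
$n{\left(b \right)} = \sqrt{-9 + b}$
$\frac{1}{r + n{\left(k{\left(-3,9 \right)} \right)}} = \frac{1}{-53 + \sqrt{-9 + \sqrt{\left(-3\right)^{2} + 9^{2}}}} = \frac{1}{-53 + \sqrt{-9 + \sqrt{9 + 81}}} = \frac{1}{-53 + \sqrt{-9 + \sqrt{90}}} = \frac{1}{-53 + \sqrt{-9 + 3 \sqrt{10}}}$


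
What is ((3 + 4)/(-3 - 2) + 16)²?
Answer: 5329/25 ≈ 213.16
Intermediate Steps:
((3 + 4)/(-3 - 2) + 16)² = (7/(-5) + 16)² = (7*(-⅕) + 16)² = (-7/5 + 16)² = (73/5)² = 5329/25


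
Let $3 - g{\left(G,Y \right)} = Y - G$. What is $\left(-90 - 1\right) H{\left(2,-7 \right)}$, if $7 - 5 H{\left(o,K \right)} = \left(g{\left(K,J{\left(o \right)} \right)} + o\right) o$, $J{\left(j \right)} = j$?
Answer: $-273$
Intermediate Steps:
$g{\left(G,Y \right)} = 3 + G - Y$ ($g{\left(G,Y \right)} = 3 - \left(Y - G\right) = 3 + \left(G - Y\right) = 3 + G - Y$)
$H{\left(o,K \right)} = \frac{7}{5} - \frac{o \left(3 + K\right)}{5}$ ($H{\left(o,K \right)} = \frac{7}{5} - \frac{\left(\left(3 + K - o\right) + o\right) o}{5} = \frac{7}{5} - \frac{\left(3 + K\right) o}{5} = \frac{7}{5} - \frac{o \left(3 + K\right)}{5}$)
$\left(-90 - 1\right) H{\left(2,-7 \right)} = \left(-90 - 1\right) \left(\frac{7}{5} - \frac{6}{5} - \left(- \frac{7}{5}\right) 2\right) = - 91 \left(\frac{7}{5} - \frac{6}{5} + \frac{14}{5}\right) = \left(-91\right) 3 = -273$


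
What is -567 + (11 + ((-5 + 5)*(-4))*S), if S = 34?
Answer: -556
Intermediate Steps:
-567 + (11 + ((-5 + 5)*(-4))*S) = -567 + (11 + ((-5 + 5)*(-4))*34) = -567 + (11 + (0*(-4))*34) = -567 + (11 + 0*34) = -567 + (11 + 0) = -567 + 11 = -556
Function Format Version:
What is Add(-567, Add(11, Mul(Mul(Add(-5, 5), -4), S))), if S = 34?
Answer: -556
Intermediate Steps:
Add(-567, Add(11, Mul(Mul(Add(-5, 5), -4), S))) = Add(-567, Add(11, Mul(Mul(Add(-5, 5), -4), 34))) = Add(-567, Add(11, Mul(Mul(0, -4), 34))) = Add(-567, Add(11, Mul(0, 34))) = Add(-567, Add(11, 0)) = Add(-567, 11) = -556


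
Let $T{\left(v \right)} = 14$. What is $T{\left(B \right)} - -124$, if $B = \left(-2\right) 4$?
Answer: $138$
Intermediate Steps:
$B = -8$
$T{\left(B \right)} - -124 = 14 - -124 = 14 + 124 = 138$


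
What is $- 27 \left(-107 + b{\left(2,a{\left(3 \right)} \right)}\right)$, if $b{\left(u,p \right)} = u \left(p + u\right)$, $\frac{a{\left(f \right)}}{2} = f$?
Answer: $2457$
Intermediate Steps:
$a{\left(f \right)} = 2 f$
$- 27 \left(-107 + b{\left(2,a{\left(3 \right)} \right)}\right) = - 27 \left(-107 + 2 \left(2 \cdot 3 + 2\right)\right) = - 27 \left(-107 + 2 \left(6 + 2\right)\right) = - 27 \left(-107 + 2 \cdot 8\right) = - 27 \left(-107 + 16\right) = \left(-27\right) \left(-91\right) = 2457$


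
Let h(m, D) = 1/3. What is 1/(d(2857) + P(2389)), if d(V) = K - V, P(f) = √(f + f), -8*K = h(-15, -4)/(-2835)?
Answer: -13226314583160/37765461097733041 - 4629441600*√4778/37765461097733041 ≈ -0.00035870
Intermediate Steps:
h(m, D) = ⅓
K = 1/68040 (K = -1/(24*(-2835)) = -(-1)/(24*2835) = -⅛*(-1/8505) = 1/68040 ≈ 1.4697e-5)
P(f) = √2*√f (P(f) = √(2*f) = √2*√f)
d(V) = 1/68040 - V
1/(d(2857) + P(2389)) = 1/((1/68040 - 1*2857) + √2*√2389) = 1/((1/68040 - 2857) + √4778) = 1/(-194390279/68040 + √4778)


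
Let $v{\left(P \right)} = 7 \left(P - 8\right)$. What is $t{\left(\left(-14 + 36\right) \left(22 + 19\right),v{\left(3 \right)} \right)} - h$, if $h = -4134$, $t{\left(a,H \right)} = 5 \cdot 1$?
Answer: $4139$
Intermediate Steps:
$v{\left(P \right)} = -56 + 7 P$ ($v{\left(P \right)} = 7 \left(-8 + P\right) = -56 + 7 P$)
$t{\left(a,H \right)} = 5$
$t{\left(\left(-14 + 36\right) \left(22 + 19\right),v{\left(3 \right)} \right)} - h = 5 - -4134 = 5 + 4134 = 4139$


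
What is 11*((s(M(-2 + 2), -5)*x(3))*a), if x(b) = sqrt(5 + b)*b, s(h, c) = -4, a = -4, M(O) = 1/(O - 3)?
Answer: 1056*sqrt(2) ≈ 1493.4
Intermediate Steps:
M(O) = 1/(-3 + O)
x(b) = b*sqrt(5 + b)
11*((s(M(-2 + 2), -5)*x(3))*a) = 11*(-12*sqrt(5 + 3)*(-4)) = 11*(-12*sqrt(8)*(-4)) = 11*(-12*2*sqrt(2)*(-4)) = 11*(-24*sqrt(2)*(-4)) = 11*(96*sqrt(2)) = 1056*sqrt(2)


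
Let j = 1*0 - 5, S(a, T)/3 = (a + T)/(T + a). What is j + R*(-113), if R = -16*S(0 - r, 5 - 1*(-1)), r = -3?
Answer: 5419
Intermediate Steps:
S(a, T) = 3 (S(a, T) = 3*((a + T)/(T + a)) = 3*((T + a)/(T + a)) = 3*1 = 3)
R = -48 (R = -16*3 = -48)
j = -5 (j = 0 - 5 = -5)
j + R*(-113) = -5 - 48*(-113) = -5 + 5424 = 5419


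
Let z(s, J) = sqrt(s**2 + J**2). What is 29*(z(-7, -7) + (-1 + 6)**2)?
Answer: 725 + 203*sqrt(2) ≈ 1012.1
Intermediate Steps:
z(s, J) = sqrt(J**2 + s**2)
29*(z(-7, -7) + (-1 + 6)**2) = 29*(sqrt((-7)**2 + (-7)**2) + (-1 + 6)**2) = 29*(sqrt(49 + 49) + 5**2) = 29*(sqrt(98) + 25) = 29*(7*sqrt(2) + 25) = 29*(25 + 7*sqrt(2)) = 725 + 203*sqrt(2)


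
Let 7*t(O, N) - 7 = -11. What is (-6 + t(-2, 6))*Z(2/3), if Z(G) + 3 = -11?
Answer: 92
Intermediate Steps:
t(O, N) = -4/7 (t(O, N) = 1 + (1/7)*(-11) = 1 - 11/7 = -4/7)
Z(G) = -14 (Z(G) = -3 - 11 = -14)
(-6 + t(-2, 6))*Z(2/3) = (-6 - 4/7)*(-14) = -46/7*(-14) = 92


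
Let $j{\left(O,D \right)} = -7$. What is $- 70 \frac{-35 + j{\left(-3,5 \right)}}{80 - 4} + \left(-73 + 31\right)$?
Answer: $- \frac{63}{19} \approx -3.3158$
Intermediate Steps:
$- 70 \frac{-35 + j{\left(-3,5 \right)}}{80 - 4} + \left(-73 + 31\right) = - 70 \frac{-35 - 7}{80 - 4} + \left(-73 + 31\right) = - 70 \left(- \frac{42}{76}\right) - 42 = - 70 \left(\left(-42\right) \frac{1}{76}\right) - 42 = \left(-70\right) \left(- \frac{21}{38}\right) - 42 = \frac{735}{19} - 42 = - \frac{63}{19}$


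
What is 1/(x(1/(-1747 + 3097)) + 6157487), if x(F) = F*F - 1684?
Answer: 1822500/11218950967501 ≈ 1.6245e-7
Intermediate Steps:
x(F) = -1684 + F² (x(F) = F² - 1684 = -1684 + F²)
1/(x(1/(-1747 + 3097)) + 6157487) = 1/((-1684 + (1/(-1747 + 3097))²) + 6157487) = 1/((-1684 + (1/1350)²) + 6157487) = 1/((-1684 + 1/1822500) + 6157487) = 1/(-3069089999/1822500 + 6157487) = 1/(11218950967501/1822500) = 1822500/11218950967501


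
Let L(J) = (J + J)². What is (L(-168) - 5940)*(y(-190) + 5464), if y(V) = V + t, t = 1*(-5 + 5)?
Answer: 564085944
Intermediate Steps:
t = 0 (t = 1*0 = 0)
L(J) = 4*J² (L(J) = (2*J)² = 4*J²)
y(V) = V (y(V) = V + 0 = V)
(L(-168) - 5940)*(y(-190) + 5464) = (4*(-168)² - 5940)*(-190 + 5464) = (4*28224 - 5940)*5274 = (112896 - 5940)*5274 = 106956*5274 = 564085944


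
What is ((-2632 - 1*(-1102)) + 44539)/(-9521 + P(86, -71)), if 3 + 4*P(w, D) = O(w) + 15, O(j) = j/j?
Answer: -172036/38071 ≈ -4.5188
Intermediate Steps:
O(j) = 1
P(w, D) = 13/4 (P(w, D) = -¾ + (1 + 15)/4 = -¾ + (¼)*16 = -¾ + 4 = 13/4)
((-2632 - 1*(-1102)) + 44539)/(-9521 + P(86, -71)) = ((-2632 - 1*(-1102)) + 44539)/(-9521 + 13/4) = ((-2632 + 1102) + 44539)/(-38071/4) = (-1530 + 44539)*(-4/38071) = 43009*(-4/38071) = -172036/38071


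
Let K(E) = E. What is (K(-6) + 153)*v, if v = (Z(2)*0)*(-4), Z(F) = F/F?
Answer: 0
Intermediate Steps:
Z(F) = 1
v = 0 (v = (1*0)*(-4) = 0*(-4) = 0)
(K(-6) + 153)*v = (-6 + 153)*0 = 147*0 = 0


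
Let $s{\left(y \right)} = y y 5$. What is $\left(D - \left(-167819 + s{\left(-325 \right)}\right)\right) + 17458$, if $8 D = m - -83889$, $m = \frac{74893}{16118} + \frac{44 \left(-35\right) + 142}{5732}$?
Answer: $- \frac{30706323031351}{92388376} \approx -3.3236 \cdot 10^{5}$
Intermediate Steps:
$s{\left(y \right)} = 5 y^{2}$ ($s{\left(y \right)} = y^{2} \cdot 5 = 5 y^{2}$)
$m = \frac{50844214}{11548547}$ ($m = 74893 \cdot \frac{1}{16118} + \left(-1540 + 142\right) \frac{1}{5732} = \frac{74893}{16118} - \frac{699}{2866} = \frac{50844214}{11548547} \approx 4.4026$)
$D = \frac{968846903497}{92388376}$ ($D = \frac{\frac{50844214}{11548547} - -83889}{8} = \frac{\frac{50844214}{11548547} + 83889}{8} = \frac{1}{8} \cdot \frac{968846903497}{11548547} = \frac{968846903497}{92388376} \approx 10487.0$)
$\left(D - \left(-167819 + s{\left(-325 \right)}\right)\right) + 17458 = \left(\frac{968846903497}{92388376} + \left(167819 - 5 \left(-325\right)^{2}\right)\right) + 17458 = \left(\frac{968846903497}{92388376} + \left(167819 - 5 \cdot 105625\right)\right) + 17458 = \left(\frac{968846903497}{92388376} + \left(167819 - 528125\right)\right) + 17458 = \left(\frac{968846903497}{92388376} - 360306\right) + 17458 = - \frac{32319239299559}{92388376} + 17458 = - \frac{30706323031351}{92388376}$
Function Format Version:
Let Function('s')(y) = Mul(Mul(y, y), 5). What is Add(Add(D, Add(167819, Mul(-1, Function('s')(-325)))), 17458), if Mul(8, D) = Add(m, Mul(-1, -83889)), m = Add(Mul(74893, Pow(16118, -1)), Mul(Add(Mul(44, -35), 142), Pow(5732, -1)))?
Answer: Rational(-30706323031351, 92388376) ≈ -3.3236e+5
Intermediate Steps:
Function('s')(y) = Mul(5, Pow(y, 2)) (Function('s')(y) = Mul(Pow(y, 2), 5) = Mul(5, Pow(y, 2)))
m = Rational(50844214, 11548547) (m = Add(Mul(74893, Rational(1, 16118)), Mul(Add(-1540, 142), Rational(1, 5732))) = Add(Rational(74893, 16118), Mul(-1398, Rational(1, 5732))) = Add(Rational(74893, 16118), Rational(-699, 2866)) = Rational(50844214, 11548547) ≈ 4.4026)
D = Rational(968846903497, 92388376) (D = Mul(Rational(1, 8), Add(Rational(50844214, 11548547), Mul(-1, -83889))) = Mul(Rational(1, 8), Add(Rational(50844214, 11548547), 83889)) = Mul(Rational(1, 8), Rational(968846903497, 11548547)) = Rational(968846903497, 92388376) ≈ 10487.)
Add(Add(D, Add(167819, Mul(-1, Function('s')(-325)))), 17458) = Add(Add(Rational(968846903497, 92388376), Add(167819, Mul(-1, Mul(5, Pow(-325, 2))))), 17458) = Add(Add(Rational(968846903497, 92388376), Add(167819, Mul(-1, Mul(5, 105625)))), 17458) = Add(Add(Rational(968846903497, 92388376), Add(167819, Mul(-1, 528125))), 17458) = Add(Add(Rational(968846903497, 92388376), Add(167819, -528125)), 17458) = Add(Add(Rational(968846903497, 92388376), -360306), 17458) = Add(Rational(-32319239299559, 92388376), 17458) = Rational(-30706323031351, 92388376)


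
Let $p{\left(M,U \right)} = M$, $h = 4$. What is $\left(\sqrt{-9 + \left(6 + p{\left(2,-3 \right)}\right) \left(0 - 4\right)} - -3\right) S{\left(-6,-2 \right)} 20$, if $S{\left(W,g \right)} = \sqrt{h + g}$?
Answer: $20 \sqrt{2} \left(3 + i \sqrt{41}\right) \approx 84.853 + 181.11 i$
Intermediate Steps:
$S{\left(W,g \right)} = \sqrt{4 + g}$
$\left(\sqrt{-9 + \left(6 + p{\left(2,-3 \right)}\right) \left(0 - 4\right)} - -3\right) S{\left(-6,-2 \right)} 20 = \left(\sqrt{-9 + \left(6 + 2\right) \left(0 - 4\right)} - -3\right) \sqrt{4 - 2} \cdot 20 = \left(\sqrt{-9 + 8 \left(-4\right)} + 3\right) \sqrt{2} \cdot 20 = \left(\sqrt{-9 - 32} + 3\right) \sqrt{2} \cdot 20 = \left(\sqrt{-41} + 3\right) \sqrt{2} \cdot 20 = \left(i \sqrt{41} + 3\right) \sqrt{2} \cdot 20 = \left(3 + i \sqrt{41}\right) \sqrt{2} \cdot 20 = \sqrt{2} \left(3 + i \sqrt{41}\right) 20 = 20 \sqrt{2} \left(3 + i \sqrt{41}\right)$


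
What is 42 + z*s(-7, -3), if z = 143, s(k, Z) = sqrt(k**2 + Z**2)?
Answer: 42 + 143*sqrt(58) ≈ 1131.1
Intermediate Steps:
s(k, Z) = sqrt(Z**2 + k**2)
42 + z*s(-7, -3) = 42 + 143*sqrt((-3)**2 + (-7)**2) = 42 + 143*sqrt(9 + 49) = 42 + 143*sqrt(58)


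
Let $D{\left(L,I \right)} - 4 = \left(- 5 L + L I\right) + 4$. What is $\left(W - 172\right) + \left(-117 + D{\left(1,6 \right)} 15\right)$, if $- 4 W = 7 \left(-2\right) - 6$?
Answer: $-149$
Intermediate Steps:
$D{\left(L,I \right)} = 8 - 5 L + I L$ ($D{\left(L,I \right)} = 4 + \left(\left(- 5 L + L I\right) + 4\right) = 4 + \left(\left(- 5 L + I L\right) + 4\right) = 4 + \left(4 - 5 L + I L\right) = 8 - 5 L + I L$)
$W = 5$ ($W = - \frac{7 \left(-2\right) - 6}{4} = - \frac{-14 - 6}{4} = \left(- \frac{1}{4}\right) \left(-20\right) = 5$)
$\left(W - 172\right) + \left(-117 + D{\left(1,6 \right)} 15\right) = \left(5 - 172\right) - \left(117 - \left(8 - 5 + 6 \cdot 1\right) 15\right) = -167 - \left(117 - \left(8 - 5 + 6\right) 15\right) = -167 + \left(-117 + 9 \cdot 15\right) = -167 + \left(-117 + 135\right) = -167 + 18 = -149$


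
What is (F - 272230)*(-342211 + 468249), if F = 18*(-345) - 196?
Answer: -35118724168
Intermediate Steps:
F = -6406 (F = -6210 - 196 = -6406)
(F - 272230)*(-342211 + 468249) = (-6406 - 272230)*(-342211 + 468249) = -278636*126038 = -35118724168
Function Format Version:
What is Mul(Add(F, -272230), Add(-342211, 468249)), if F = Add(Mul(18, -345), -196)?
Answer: -35118724168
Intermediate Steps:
F = -6406 (F = Add(-6210, -196) = -6406)
Mul(Add(F, -272230), Add(-342211, 468249)) = Mul(Add(-6406, -272230), Add(-342211, 468249)) = Mul(-278636, 126038) = -35118724168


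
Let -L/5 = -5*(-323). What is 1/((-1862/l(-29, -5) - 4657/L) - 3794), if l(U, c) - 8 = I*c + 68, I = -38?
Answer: -8075/30688418 ≈ -0.00026313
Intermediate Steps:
L = -8075 (L = -(-25)*(-323) = -5*1615 = -8075)
l(U, c) = 76 - 38*c (l(U, c) = 8 + (-38*c + 68) = 8 + (68 - 38*c) = 76 - 38*c)
1/((-1862/l(-29, -5) - 4657/L) - 3794) = 1/((-1862/(76 - 38*(-5)) - 4657/(-8075)) - 3794) = 1/((-1862/(76 + 190) - 4657*(-1/8075)) - 3794) = 1/((-1862/266 + 4657/8075) - 3794) = 1/((-1862*1/266 + 4657/8075) - 3794) = 1/((-7 + 4657/8075) - 3794) = 1/(-51868/8075 - 3794) = 1/(-30688418/8075) = -8075/30688418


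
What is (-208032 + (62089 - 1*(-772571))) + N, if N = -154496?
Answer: 472132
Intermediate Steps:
(-208032 + (62089 - 1*(-772571))) + N = (-208032 + (62089 - 1*(-772571))) - 154496 = (-208032 + (62089 + 772571)) - 154496 = (-208032 + 834660) - 154496 = 626628 - 154496 = 472132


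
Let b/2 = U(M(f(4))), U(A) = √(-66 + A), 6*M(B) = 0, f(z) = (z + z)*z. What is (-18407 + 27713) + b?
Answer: 9306 + 2*I*√66 ≈ 9306.0 + 16.248*I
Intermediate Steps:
f(z) = 2*z² (f(z) = (2*z)*z = 2*z²)
M(B) = 0 (M(B) = (⅙)*0 = 0)
b = 2*I*√66 (b = 2*√(-66 + 0) = 2*√(-66) = 2*(I*√66) = 2*I*√66 ≈ 16.248*I)
(-18407 + 27713) + b = (-18407 + 27713) + 2*I*√66 = 9306 + 2*I*√66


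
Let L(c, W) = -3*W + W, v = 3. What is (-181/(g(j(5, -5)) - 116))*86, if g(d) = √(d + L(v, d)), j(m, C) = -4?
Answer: 7783/57 ≈ 136.54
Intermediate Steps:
L(c, W) = -2*W
g(d) = √(-d) (g(d) = √(d - 2*d) = √(-d))
(-181/(g(j(5, -5)) - 116))*86 = (-181/(√(-1*(-4)) - 116))*86 = (-181/(√4 - 116))*86 = (-181/(2 - 116))*86 = (-181/(-114))*86 = -1/114*(-181)*86 = (181/114)*86 = 7783/57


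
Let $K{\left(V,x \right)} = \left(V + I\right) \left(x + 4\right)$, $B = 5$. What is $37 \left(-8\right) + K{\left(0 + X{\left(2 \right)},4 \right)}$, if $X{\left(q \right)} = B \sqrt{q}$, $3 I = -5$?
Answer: $- \frac{928}{3} + 40 \sqrt{2} \approx -252.76$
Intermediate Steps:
$I = - \frac{5}{3}$ ($I = \frac{1}{3} \left(-5\right) = - \frac{5}{3} \approx -1.6667$)
$X{\left(q \right)} = 5 \sqrt{q}$
$K{\left(V,x \right)} = \left(4 + x\right) \left(- \frac{5}{3} + V\right)$ ($K{\left(V,x \right)} = \left(V - \frac{5}{3}\right) \left(x + 4\right) = \left(- \frac{5}{3} + V\right) \left(4 + x\right) = \left(4 + x\right) \left(- \frac{5}{3} + V\right)$)
$37 \left(-8\right) + K{\left(0 + X{\left(2 \right)},4 \right)} = 37 \left(-8\right) + \left(- \frac{20}{3} + 4 \left(0 + 5 \sqrt{2}\right) - \frac{20}{3} + \left(0 + 5 \sqrt{2}\right) 4\right) = -296 + \left(- \frac{20}{3} + 4 \cdot 5 \sqrt{2} - \frac{20}{3} + 5 \sqrt{2} \cdot 4\right) = -296 + \left(- \frac{20}{3} + 20 \sqrt{2} - \frac{20}{3} + 20 \sqrt{2}\right) = -296 - \left(\frac{40}{3} - 40 \sqrt{2}\right) = - \frac{928}{3} + 40 \sqrt{2}$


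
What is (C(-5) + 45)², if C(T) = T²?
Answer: 4900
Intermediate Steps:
(C(-5) + 45)² = ((-5)² + 45)² = (25 + 45)² = 70² = 4900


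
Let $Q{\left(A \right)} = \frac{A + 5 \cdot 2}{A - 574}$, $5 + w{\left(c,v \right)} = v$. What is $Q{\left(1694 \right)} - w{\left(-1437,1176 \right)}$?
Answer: $- \frac{163727}{140} \approx -1169.5$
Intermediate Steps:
$w{\left(c,v \right)} = -5 + v$
$Q{\left(A \right)} = \frac{10 + A}{-574 + A}$ ($Q{\left(A \right)} = \frac{A + 10}{-574 + A} = \frac{10 + A}{-574 + A}$)
$Q{\left(1694 \right)} - w{\left(-1437,1176 \right)} = \frac{10 + 1694}{-574 + 1694} - \left(-5 + 1176\right) = \frac{1}{1120} \cdot 1704 - 1171 = \frac{213}{140} - 1171 = - \frac{163727}{140}$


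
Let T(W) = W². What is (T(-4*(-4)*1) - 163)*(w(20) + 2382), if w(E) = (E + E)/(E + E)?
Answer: 221619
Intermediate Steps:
w(E) = 1 (w(E) = (2*E)/((2*E)) = (2*E)*(1/(2*E)) = 1)
(T(-4*(-4)*1) - 163)*(w(20) + 2382) = ((-4*(-4)*1)² - 163)*(1 + 2382) = ((16*1)² - 163)*2383 = (16² - 163)*2383 = (256 - 163)*2383 = 93*2383 = 221619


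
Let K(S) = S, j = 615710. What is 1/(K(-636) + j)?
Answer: 1/615074 ≈ 1.6258e-6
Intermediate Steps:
1/(K(-636) + j) = 1/(-636 + 615710) = 1/615074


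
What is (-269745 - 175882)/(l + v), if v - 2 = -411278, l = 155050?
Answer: 445627/256226 ≈ 1.7392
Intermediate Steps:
v = -411276 (v = 2 - 411278 = -411276)
(-269745 - 175882)/(l + v) = (-269745 - 175882)/(155050 - 411276) = -445627/(-256226) = -445627*(-1/256226) = 445627/256226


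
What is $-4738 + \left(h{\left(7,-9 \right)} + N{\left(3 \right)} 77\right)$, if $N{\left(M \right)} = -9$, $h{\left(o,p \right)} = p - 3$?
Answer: $-5443$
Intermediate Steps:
$h{\left(o,p \right)} = -3 + p$ ($h{\left(o,p \right)} = p - 3 = -3 + p$)
$-4738 + \left(h{\left(7,-9 \right)} + N{\left(3 \right)} 77\right) = -4738 - 705 = -5443$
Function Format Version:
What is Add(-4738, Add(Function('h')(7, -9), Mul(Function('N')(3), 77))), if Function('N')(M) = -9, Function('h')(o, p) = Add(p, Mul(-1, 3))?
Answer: -5443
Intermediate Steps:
Function('h')(o, p) = Add(-3, p) (Function('h')(o, p) = Add(p, -3) = Add(-3, p))
Add(-4738, Add(Function('h')(7, -9), Mul(Function('N')(3), 77))) = Add(-4738, Add(Add(-3, -9), Mul(-9, 77))) = Add(-4738, Add(-12, -693)) = Add(-4738, -705) = -5443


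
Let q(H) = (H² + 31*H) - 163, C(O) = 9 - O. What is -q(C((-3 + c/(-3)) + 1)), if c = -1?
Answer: -2533/9 ≈ -281.44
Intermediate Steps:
q(H) = -163 + H² + 31*H
-q(C((-3 + c/(-3)) + 1)) = -(-163 + (9 - ((-3 - 1/(-3)) + 1))² + 31*(9 - ((-3 - 1/(-3)) + 1))) = -(-163 + (9 - ((-3 - 1*(-⅓)) + 1))² + 31*(9 - ((-3 - 1*(-⅓)) + 1))) = -(-163 + (9 - ((-3 + ⅓) + 1))² + 31*(9 - ((-3 + ⅓) + 1))) = -(-163 + (9 - (-8/3 + 1))² + 31*(9 - (-8/3 + 1))) = -(-163 + (9 - 1*(-5/3))² + 31*(9 - 1*(-5/3))) = -(-163 + (9 + 5/3)² + 31*(9 + 5/3)) = -(-163 + (32/3)² + 31*(32/3)) = -(-163 + 1024/9 + 992/3) = -1*2533/9 = -2533/9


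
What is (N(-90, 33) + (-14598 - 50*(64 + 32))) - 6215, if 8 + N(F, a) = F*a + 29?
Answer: -28562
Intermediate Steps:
N(F, a) = 21 + F*a (N(F, a) = -8 + (F*a + 29) = -8 + (29 + F*a) = 21 + F*a)
(N(-90, 33) + (-14598 - 50*(64 + 32))) - 6215 = ((21 - 90*33) + (-14598 - 50*(64 + 32))) - 6215 = ((21 - 2970) + (-14598 - 50*96)) - 6215 = (-2949 + (-14598 - 1*4800)) - 6215 = (-2949 + (-14598 - 4800)) - 6215 = (-2949 - 19398) - 6215 = -22347 - 6215 = -28562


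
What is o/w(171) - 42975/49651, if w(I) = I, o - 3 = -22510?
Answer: -1124843782/8490321 ≈ -132.49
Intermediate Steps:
o = -22507 (o = 3 - 22510 = -22507)
o/w(171) - 42975/49651 = -22507/171 - 42975/49651 = -1124843782/8490321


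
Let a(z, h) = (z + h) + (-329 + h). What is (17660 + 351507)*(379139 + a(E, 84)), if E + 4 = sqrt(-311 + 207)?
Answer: 139904694658 + 738334*I*sqrt(26) ≈ 1.399e+11 + 3.7648e+6*I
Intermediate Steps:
E = -4 + 2*I*sqrt(26) (E = -4 + sqrt(-311 + 207) = -4 + sqrt(-104) = -4 + 2*I*sqrt(26) ≈ -4.0 + 10.198*I)
a(z, h) = -329 + z + 2*h (a(z, h) = (h + z) + (-329 + h) = -329 + z + 2*h)
(17660 + 351507)*(379139 + a(E, 84)) = (17660 + 351507)*(379139 + (-329 + (-4 + 2*I*sqrt(26)) + 2*84)) = 369167*(379139 + (-329 + (-4 + 2*I*sqrt(26)) + 168)) = 369167*(379139 + (-165 + 2*I*sqrt(26))) = 369167*(378974 + 2*I*sqrt(26)) = 139904694658 + 738334*I*sqrt(26)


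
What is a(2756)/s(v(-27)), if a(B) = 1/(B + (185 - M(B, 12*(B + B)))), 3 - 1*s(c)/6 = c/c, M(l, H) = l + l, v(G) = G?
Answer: -1/30852 ≈ -3.2413e-5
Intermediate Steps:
M(l, H) = 2*l
s(c) = 12 (s(c) = 18 - 6*c/c = 18 - 6*1 = 18 - 6 = 12)
a(B) = 1/(185 - B) (a(B) = 1/(B + (185 - 2*B)) = 1/(185 - B))
a(2756)/s(v(-27)) = -1/(-185 + 2756)/12 = -1/2571*(1/12) = -1*1/2571*(1/12) = -1/2571*1/12 = -1/30852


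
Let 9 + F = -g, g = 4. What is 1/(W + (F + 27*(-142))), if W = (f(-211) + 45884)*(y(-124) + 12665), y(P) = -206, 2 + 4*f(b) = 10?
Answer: 1/571689827 ≈ 1.7492e-9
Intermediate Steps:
f(b) = 2 (f(b) = -½ + (¼)*10 = -½ + 5/2 = 2)
F = -13 (F = -9 - 1*4 = -9 - 4 = -13)
W = 571693674 (W = (2 + 45884)*(-206 + 12665) = 45886*12459 = 571693674)
1/(W + (F + 27*(-142))) = 1/(571693674 + (-13 + 27*(-142))) = 1/(571693674 + (-13 - 3834)) = 1/(571693674 - 3847) = 1/571689827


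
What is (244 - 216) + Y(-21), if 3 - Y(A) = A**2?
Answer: -410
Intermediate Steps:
Y(A) = 3 - A**2
(244 - 216) + Y(-21) = (244 - 216) + (3 - 1*(-21)**2) = 28 + (3 - 1*441) = 28 + (3 - 441) = 28 - 438 = -410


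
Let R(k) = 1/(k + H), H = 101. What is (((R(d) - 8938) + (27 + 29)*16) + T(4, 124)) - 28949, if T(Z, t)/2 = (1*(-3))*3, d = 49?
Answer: -5551349/150 ≈ -37009.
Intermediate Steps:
R(k) = 1/(101 + k) (R(k) = 1/(k + 101) = 1/(101 + k))
T(Z, t) = -18 (T(Z, t) = 2*((1*(-3))*3) = 2*(-3*3) = 2*(-9) = -18)
(((R(d) - 8938) + (27 + 29)*16) + T(4, 124)) - 28949 = (((1/(101 + 49) - 8938) + (27 + 29)*16) - 18) - 28949 = (((1/150 - 8938) + 56*16) - 18) - 28949 = (((1/150 - 8938) + 896) - 18) - 28949 = ((-1340699/150 + 896) - 18) - 28949 = (-1206299/150 - 18) - 28949 = -1208999/150 - 28949 = -5551349/150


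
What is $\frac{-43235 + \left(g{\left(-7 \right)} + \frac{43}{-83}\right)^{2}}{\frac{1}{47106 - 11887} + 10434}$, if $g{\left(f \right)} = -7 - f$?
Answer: $- \frac{10489770160454}{2531535598783} \approx -4.1436$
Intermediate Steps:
$\frac{-43235 + \left(g{\left(-7 \right)} + \frac{43}{-83}\right)^{2}}{\frac{1}{47106 - 11887} + 10434} = \frac{-43235 + \left(\left(-7 - -7\right) + \frac{43}{-83}\right)^{2}}{\frac{1}{47106 - 11887} + 10434} = \frac{-43235 + \left(\left(-7 + 7\right) + 43 \left(- \frac{1}{83}\right)\right)^{2}}{\frac{1}{35219} + 10434} = \frac{-43235 + \left(0 - \frac{43}{83}\right)^{2}}{\frac{1}{35219} + 10434} = \frac{-43235 + \left(- \frac{43}{83}\right)^{2}}{\frac{367475047}{35219}} = \left(-43235 + \frac{1849}{6889}\right) \frac{35219}{367475047} = \left(- \frac{297844066}{6889}\right) \frac{35219}{367475047} = - \frac{10489770160454}{2531535598783}$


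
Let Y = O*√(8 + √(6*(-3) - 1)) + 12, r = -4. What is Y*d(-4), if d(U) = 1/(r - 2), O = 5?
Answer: -2 - 5*√(8 + I*√19)/6 ≈ -4.4374 - 0.62094*I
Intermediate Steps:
d(U) = -⅙ (d(U) = 1/(-4 - 2) = 1/(-6) = -⅙)
Y = 12 + 5*√(8 + I*√19) (Y = 5*√(8 + √(6*(-3) - 1)) + 12 = 5*√(8 + √(-18 - 1)) + 12 = 5*√(8 + √(-19)) + 12 = 5*√(8 + I*√19) + 12 = 12 + 5*√(8 + I*√19) ≈ 26.625 + 3.7256*I)
Y*d(-4) = (12 + 5*√(8 + I*√19))*(-⅙) = -2 - 5*√(8 + I*√19)/6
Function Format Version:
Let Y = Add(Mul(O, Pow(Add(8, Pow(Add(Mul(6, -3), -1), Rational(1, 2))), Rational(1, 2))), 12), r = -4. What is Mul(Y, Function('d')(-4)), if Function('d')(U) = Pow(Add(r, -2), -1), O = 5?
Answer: Add(-2, Mul(Rational(-5, 6), Pow(Add(8, Mul(I, Pow(19, Rational(1, 2)))), Rational(1, 2)))) ≈ Add(-4.4374, Mul(-0.62094, I))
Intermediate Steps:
Function('d')(U) = Rational(-1, 6) (Function('d')(U) = Pow(Add(-4, -2), -1) = Pow(-6, -1) = Rational(-1, 6))
Y = Add(12, Mul(5, Pow(Add(8, Mul(I, Pow(19, Rational(1, 2)))), Rational(1, 2)))) (Y = Add(Mul(5, Pow(Add(8, Pow(Add(Mul(6, -3), -1), Rational(1, 2))), Rational(1, 2))), 12) = Add(Mul(5, Pow(Add(8, Pow(Add(-18, -1), Rational(1, 2))), Rational(1, 2))), 12) = Add(Mul(5, Pow(Add(8, Pow(-19, Rational(1, 2))), Rational(1, 2))), 12) = Add(Mul(5, Pow(Add(8, Mul(I, Pow(19, Rational(1, 2)))), Rational(1, 2))), 12) = Add(12, Mul(5, Pow(Add(8, Mul(I, Pow(19, Rational(1, 2)))), Rational(1, 2)))) ≈ Add(26.625, Mul(3.7256, I)))
Mul(Y, Function('d')(-4)) = Mul(Add(12, Mul(5, Pow(Add(8, Mul(I, Pow(19, Rational(1, 2)))), Rational(1, 2)))), Rational(-1, 6)) = Add(-2, Mul(Rational(-5, 6), Pow(Add(8, Mul(I, Pow(19, Rational(1, 2)))), Rational(1, 2))))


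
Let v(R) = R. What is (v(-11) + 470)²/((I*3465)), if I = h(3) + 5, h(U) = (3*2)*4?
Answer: 23409/11165 ≈ 2.0966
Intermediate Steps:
h(U) = 24 (h(U) = 6*4 = 24)
I = 29 (I = 24 + 5 = 29)
(v(-11) + 470)²/((I*3465)) = (-11 + 470)²/((29*3465)) = 459²/100485 = 210681*(1/100485) = 23409/11165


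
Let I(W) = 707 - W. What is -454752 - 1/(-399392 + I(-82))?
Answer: -181265511455/398603 ≈ -4.5475e+5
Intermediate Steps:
-454752 - 1/(-399392 + I(-82)) = -454752 - 1/(-399392 + (707 - 1*(-82))) = -454752 - 1/(-399392 + (707 + 82)) = -454752 - 1/(-399392 + 789) = -454752 - 1/(-398603) = -454752 - 1*(-1/398603) = -454752 + 1/398603 = -181265511455/398603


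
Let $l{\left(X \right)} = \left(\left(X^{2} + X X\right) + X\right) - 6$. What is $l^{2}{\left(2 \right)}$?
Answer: $16$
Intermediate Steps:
$l{\left(X \right)} = -6 + X + 2 X^{2}$ ($l{\left(X \right)} = \left(\left(X^{2} + X^{2}\right) + X\right) - 6 = \left(2 X^{2} + X\right) - 6 = \left(X + 2 X^{2}\right) - 6 = -6 + X + 2 X^{2}$)
$l^{2}{\left(2 \right)} = \left(-6 + 2 + 2 \cdot 2^{2}\right)^{2} = \left(-6 + 2 + 2 \cdot 4\right)^{2} = \left(-6 + 2 + 8\right)^{2} = 4^{2} = 16$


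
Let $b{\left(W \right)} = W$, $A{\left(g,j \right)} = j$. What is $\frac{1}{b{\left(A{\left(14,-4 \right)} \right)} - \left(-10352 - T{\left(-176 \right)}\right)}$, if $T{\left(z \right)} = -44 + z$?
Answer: $\frac{1}{10128} \approx 9.8736 \cdot 10^{-5}$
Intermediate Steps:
$\frac{1}{b{\left(A{\left(14,-4 \right)} \right)} - \left(-10352 - T{\left(-176 \right)}\right)} = \frac{1}{-4 + \left(\left(\left(-44 - 176\right) + 11107\right) - 755\right)} = \frac{1}{-4 + \left(\left(-220 + 11107\right) - 755\right)} = \frac{1}{-4 + \left(10887 - 755\right)} = \frac{1}{-4 + 10132} = \frac{1}{10128}$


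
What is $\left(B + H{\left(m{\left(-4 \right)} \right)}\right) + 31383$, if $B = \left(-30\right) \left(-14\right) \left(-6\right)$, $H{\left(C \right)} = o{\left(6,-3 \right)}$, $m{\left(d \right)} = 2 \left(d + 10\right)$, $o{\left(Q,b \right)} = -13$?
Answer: $28850$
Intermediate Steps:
$m{\left(d \right)} = 20 + 2 d$ ($m{\left(d \right)} = 2 \left(10 + d\right) = 20 + 2 d$)
$H{\left(C \right)} = -13$
$B = -2520$ ($B = 420 \left(-6\right) = -2520$)
$\left(B + H{\left(m{\left(-4 \right)} \right)}\right) + 31383 = \left(-2520 - 13\right) + 31383 = -2533 + 31383 = 28850$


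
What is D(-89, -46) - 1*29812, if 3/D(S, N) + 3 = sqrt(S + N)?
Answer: -476993/16 - I*sqrt(15)/16 ≈ -29812.0 - 0.24206*I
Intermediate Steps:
D(S, N) = 3/(-3 + sqrt(N + S)) (D(S, N) = 3/(-3 + sqrt(S + N)) = 3/(-3 + sqrt(N + S)))
D(-89, -46) - 1*29812 = 3/(-3 + sqrt(-46 - 89)) - 1*29812 = 3/(-3 + sqrt(-135)) - 29812 = 3/(-3 + 3*I*sqrt(15)) - 29812 = -29812 + 3/(-3 + 3*I*sqrt(15))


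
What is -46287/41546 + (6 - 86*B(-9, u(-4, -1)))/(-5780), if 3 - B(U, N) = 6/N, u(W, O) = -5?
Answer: -315977151/300169850 ≈ -1.0527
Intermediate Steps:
B(U, N) = 3 - 6/N
-46287/41546 + (6 - 86*B(-9, u(-4, -1)))/(-5780) = -46287/41546 + (6 - 86*(3 - 6/(-5)))/(-5780) = -46287*1/41546 + (6 - 86*(3 - 6*(-⅕)))*(-1/5780) = -46287/41546 + (6 - 86*(3 + 6/5))*(-1/5780) = -46287/41546 + (6 - 86*21/5)*(-1/5780) = -46287/41546 + (6 - 1806/5)*(-1/5780) = -46287/41546 - 1776/5*(-1/5780) = -46287/41546 + 444/7225 = -315977151/300169850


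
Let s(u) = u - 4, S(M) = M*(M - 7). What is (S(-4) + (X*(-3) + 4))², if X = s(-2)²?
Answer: 3600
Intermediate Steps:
S(M) = M*(-7 + M)
s(u) = -4 + u
X = 36 (X = (-4 - 2)² = (-6)² = 36)
(S(-4) + (X*(-3) + 4))² = (-4*(-7 - 4) + (36*(-3) + 4))² = (-4*(-11) + (-108 + 4))² = (44 - 104)² = (-60)² = 3600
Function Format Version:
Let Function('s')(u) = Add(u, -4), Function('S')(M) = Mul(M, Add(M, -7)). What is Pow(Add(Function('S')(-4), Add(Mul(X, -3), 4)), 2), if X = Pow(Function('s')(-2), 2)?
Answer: 3600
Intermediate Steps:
Function('S')(M) = Mul(M, Add(-7, M))
Function('s')(u) = Add(-4, u)
X = 36 (X = Pow(Add(-4, -2), 2) = Pow(-6, 2) = 36)
Pow(Add(Function('S')(-4), Add(Mul(X, -3), 4)), 2) = Pow(Add(Mul(-4, Add(-7, -4)), Add(Mul(36, -3), 4)), 2) = Pow(Add(Mul(-4, -11), Add(-108, 4)), 2) = Pow(Add(44, -104), 2) = Pow(-60, 2) = 3600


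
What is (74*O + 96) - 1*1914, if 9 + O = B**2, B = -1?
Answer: -2410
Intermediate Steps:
O = -8 (O = -9 + (-1)**2 = -9 + 1 = -8)
(74*O + 96) - 1*1914 = (74*(-8) + 96) - 1*1914 = (-592 + 96) - 1914 = -496 - 1914 = -2410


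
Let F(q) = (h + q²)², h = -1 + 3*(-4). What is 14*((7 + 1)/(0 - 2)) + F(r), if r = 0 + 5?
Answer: 88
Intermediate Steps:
r = 5
h = -13 (h = -1 - 12 = -13)
F(q) = (-13 + q²)²
14*((7 + 1)/(0 - 2)) + F(r) = 14*((7 + 1)/(0 - 2)) + (-13 + 5²)² = 14*(8/(-2)) + (-13 + 25)² = 14*(8*(-½)) + 12² = 14*(-4) + 144 = -56 + 144 = 88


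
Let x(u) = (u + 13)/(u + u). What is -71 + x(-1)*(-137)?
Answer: 751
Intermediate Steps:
x(u) = (13 + u)/(2*u) (x(u) = (13 + u)/((2*u)) = (13 + u)*(1/(2*u)) = (13 + u)/(2*u))
-71 + x(-1)*(-137) = -71 + ((½)*(13 - 1)/(-1))*(-137) = -71 + ((½)*(-1)*12)*(-137) = -71 - 6*(-137) = -71 + 822 = 751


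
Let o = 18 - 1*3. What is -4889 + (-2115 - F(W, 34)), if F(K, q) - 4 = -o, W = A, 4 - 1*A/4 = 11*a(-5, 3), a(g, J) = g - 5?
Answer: -6993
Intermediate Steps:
a(g, J) = -5 + g
o = 15 (o = 18 - 3 = 15)
A = 456 (A = 16 - 44*(-5 - 5) = 16 - 44*(-10) = 16 - 4*(-110) = 16 + 440 = 456)
W = 456
F(K, q) = -11 (F(K, q) = 4 - 1*15 = 4 - 15 = -11)
-4889 + (-2115 - F(W, 34)) = -4889 + (-2115 - 1*(-11)) = -4889 + (-2115 + 11) = -4889 - 2104 = -6993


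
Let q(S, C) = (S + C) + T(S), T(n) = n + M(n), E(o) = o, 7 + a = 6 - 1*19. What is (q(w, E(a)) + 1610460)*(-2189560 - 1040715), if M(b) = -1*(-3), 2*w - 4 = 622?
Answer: -5204195913975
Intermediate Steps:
w = 313 (w = 2 + (½)*622 = 2 + 311 = 313)
a = -20 (a = -7 + (6 - 1*19) = -7 + (6 - 19) = -7 - 13 = -20)
M(b) = 3
T(n) = 3 + n (T(n) = n + 3 = 3 + n)
q(S, C) = 3 + C + 2*S (q(S, C) = (S + C) + (3 + S) = (C + S) + (3 + S) = 3 + C + 2*S)
(q(w, E(a)) + 1610460)*(-2189560 - 1040715) = ((3 - 20 + 2*313) + 1610460)*(-2189560 - 1040715) = ((3 - 20 + 626) + 1610460)*(-3230275) = (609 + 1610460)*(-3230275) = 1611069*(-3230275) = -5204195913975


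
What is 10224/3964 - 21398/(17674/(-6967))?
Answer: 73891660975/8757467 ≈ 8437.6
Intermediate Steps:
10224/3964 - 21398/(17674/(-6967)) = 10224*(1/3964) - 21398/(17674*(-1/6967)) = 2556/991 - 21398/(-17674/6967) = 2556/991 - 21398*(-6967/17674) = 2556/991 + 74539933/8837 = 73891660975/8757467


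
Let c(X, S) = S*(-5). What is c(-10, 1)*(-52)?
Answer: 260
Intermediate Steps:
c(X, S) = -5*S
c(-10, 1)*(-52) = -5*1*(-52) = -5*(-52) = 260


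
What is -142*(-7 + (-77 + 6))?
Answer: 11076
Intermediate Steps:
-142*(-7 + (-77 + 6)) = -142*(-7 - 71) = -142*(-78) = 11076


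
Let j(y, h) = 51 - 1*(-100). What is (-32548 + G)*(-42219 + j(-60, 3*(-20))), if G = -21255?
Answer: 2263384604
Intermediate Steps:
j(y, h) = 151 (j(y, h) = 51 + 100 = 151)
(-32548 + G)*(-42219 + j(-60, 3*(-20))) = (-32548 - 21255)*(-42219 + 151) = -53803*(-42068) = 2263384604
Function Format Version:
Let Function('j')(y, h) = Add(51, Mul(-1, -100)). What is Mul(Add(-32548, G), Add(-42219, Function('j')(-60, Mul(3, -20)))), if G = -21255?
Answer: 2263384604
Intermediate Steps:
Function('j')(y, h) = 151 (Function('j')(y, h) = Add(51, 100) = 151)
Mul(Add(-32548, G), Add(-42219, Function('j')(-60, Mul(3, -20)))) = Mul(Add(-32548, -21255), Add(-42219, 151)) = Mul(-53803, -42068) = 2263384604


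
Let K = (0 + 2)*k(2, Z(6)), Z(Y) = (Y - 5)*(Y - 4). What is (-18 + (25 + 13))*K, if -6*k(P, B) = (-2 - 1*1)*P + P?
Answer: 80/3 ≈ 26.667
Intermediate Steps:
Z(Y) = (-5 + Y)*(-4 + Y)
k(P, B) = P/3 (k(P, B) = -((-2 - 1*1)*P + P)/6 = -((-2 - 1)*P + P)/6 = -(-3*P + P)/6 = -(-1)*P/3 = P/3)
K = 4/3 (K = (0 + 2)*((⅓)*2) = 2*(⅔) = 4/3 ≈ 1.3333)
(-18 + (25 + 13))*K = (-18 + (25 + 13))*(4/3) = (-18 + 38)*(4/3) = 20*(4/3) = 80/3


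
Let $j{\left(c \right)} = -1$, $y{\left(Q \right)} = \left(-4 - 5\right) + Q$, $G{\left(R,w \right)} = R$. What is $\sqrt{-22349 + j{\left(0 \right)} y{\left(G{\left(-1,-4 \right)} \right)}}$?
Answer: $i \sqrt{22339} \approx 149.46 i$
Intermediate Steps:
$y{\left(Q \right)} = -9 + Q$
$\sqrt{-22349 + j{\left(0 \right)} y{\left(G{\left(-1,-4 \right)} \right)}} = \sqrt{-22349 - \left(-9 - 1\right)} = \sqrt{-22349 - -10} = \sqrt{-22349 + 10} = \sqrt{-22339} = i \sqrt{22339}$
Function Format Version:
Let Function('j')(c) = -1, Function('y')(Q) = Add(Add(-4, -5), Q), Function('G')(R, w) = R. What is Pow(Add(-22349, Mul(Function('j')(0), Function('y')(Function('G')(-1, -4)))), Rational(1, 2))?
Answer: Mul(I, Pow(22339, Rational(1, 2))) ≈ Mul(149.46, I)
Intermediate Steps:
Function('y')(Q) = Add(-9, Q)
Pow(Add(-22349, Mul(Function('j')(0), Function('y')(Function('G')(-1, -4)))), Rational(1, 2)) = Pow(Add(-22349, Mul(-1, Add(-9, -1))), Rational(1, 2)) = Pow(Add(-22349, Mul(-1, -10)), Rational(1, 2)) = Pow(Add(-22349, 10), Rational(1, 2)) = Pow(-22339, Rational(1, 2)) = Mul(I, Pow(22339, Rational(1, 2)))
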